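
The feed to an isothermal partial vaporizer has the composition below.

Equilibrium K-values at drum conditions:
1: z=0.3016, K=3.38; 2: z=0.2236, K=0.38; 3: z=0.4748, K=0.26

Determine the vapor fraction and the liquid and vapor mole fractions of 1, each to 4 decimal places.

Material balance + equilibrium reduce to Σ zᵢ(Kᵢ−1)/(1+ψ(Kᵢ−1)) = 0.
Check two-phase: ΣzᵢKᵢ = 1.2278 > 1 and Σzᵢ/Kᵢ = 2.5038 > 1, so g(0) = 0.2278 > 0 and g(1) = -1.5038 < 0.
Iterate (Newton) starting at ψ = 0.5:
  ψ = 0.5000: g = -0.43085, g' = -1.1918 → ψ = 0.1385
  ψ = 0.1385: g = -0.00326, g' = -1.3920 → ψ = 0.1361
Converged at ψ = 0.1362.
Compositions from xᵢ = zᵢ/(1+ψ(Kᵢ−1)), yᵢ = Kᵢxᵢ:
  1: x = 0.2278, y = 0.7699
  2: x = 0.2442, y = 0.0928
  3: x = 0.5280, y = 0.1373

ψ = 0.1362, x_1 = 0.2278, y_1 = 0.7699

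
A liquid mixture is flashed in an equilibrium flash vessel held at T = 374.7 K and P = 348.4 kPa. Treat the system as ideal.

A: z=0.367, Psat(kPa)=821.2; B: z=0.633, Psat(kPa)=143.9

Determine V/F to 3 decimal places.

Raoult's law: Kᵢ = Pᵢˢᵃᵗ/P = Pᵢˢᵃᵗ/348.4.
  K_A = 821.2/348.4 = 2.35706, K_B = 143.9/348.4 = 0.41303
Rachford–Rice: g(V/F) = Σ zᵢ(Kᵢ−1)/(1+V/F(Kᵢ−1)) = 0.
Feasibility: ΣzᵢKᵢ = 1.126, Σzᵢ/Kᵢ = 1.688 — both > 1, two phases present.
Iterate (Newton) starting at V/F = 0.57:
  V/F = 0.570: g = -0.2775, g' = -0.707 → V/F = 0.178
  V/F = 0.178: g = -0.0135, g' = -0.711 → V/F = 0.159
Converged at V/F = 0.159.

V/F = 0.159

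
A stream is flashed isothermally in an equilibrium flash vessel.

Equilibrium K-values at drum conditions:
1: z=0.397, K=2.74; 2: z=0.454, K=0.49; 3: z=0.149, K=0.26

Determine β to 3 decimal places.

β = 0.348

Rachford–Rice: g(β) = Σ zᵢ(Kᵢ−1)/(1+β(Kᵢ−1)) = 0.
Check two-phase: ΣzᵢKᵢ = 1.349 > 1 and Σzᵢ/Kᵢ = 1.644 > 1, so g(0) = 0.349 > 0 and g(1) = -0.644 < 0.
Newton iteration, β⁰ = 0.5:
  β = 0.500: g = -0.1164, g' = -0.762 → β = 0.347
  β = 0.347: g = 0.0008, g' = -0.789 → β = 0.348
Converged at β = 0.348.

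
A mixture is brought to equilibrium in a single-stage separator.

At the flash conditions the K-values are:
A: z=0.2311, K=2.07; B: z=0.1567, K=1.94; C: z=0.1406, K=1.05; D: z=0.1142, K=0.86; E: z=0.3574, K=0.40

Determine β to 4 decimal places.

Material balance + equilibrium reduce to Σ zᵢ(Kᵢ−1)/(1+β(Kᵢ−1)) = 0.
Feasibility: ΣzᵢKᵢ = 1.1712, Σzᵢ/Kᵢ = 1.3526 — both > 1, two phases present.
Newton iteration, β⁰ = 0.48:
  β = 0.4800: g = -0.04658, g' = -0.4379 → β = 0.3736
  β = 0.3736: g = -0.00071, g' = -0.4275 → β = 0.3720
Converged at β = 0.3720.

β = 0.3720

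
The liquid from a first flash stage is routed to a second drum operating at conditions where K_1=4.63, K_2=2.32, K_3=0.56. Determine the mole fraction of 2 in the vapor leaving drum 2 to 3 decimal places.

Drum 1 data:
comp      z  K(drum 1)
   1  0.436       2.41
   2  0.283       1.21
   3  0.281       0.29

Drum 1:
Rachford–Rice: g(ψ₁) = Σ zᵢ(Kᵢ−1)/(1+ψ₁(Kᵢ−1)) = 0.
Feasibility: ΣzᵢKᵢ = 1.475, Σzᵢ/Kᵢ = 1.384 — both > 1, two phases present.
Iterate (Newton) starting at ψ₁ = 0.5:
  ψ₁ = 0.500: g = 0.1050, g' = -0.649 → ψ₁ = 0.662
  ψ₁ = 0.662: g = -0.0062, g' = -0.746 → ψ₁ = 0.654
  ψ₁ = 0.654: g = -0.0000, g' = -0.738 → ψ₁ = 0.653
Converged at ψ₁ = 0.653.
Drum-1 compositions:
  1: x = 0.227, y = 0.547
  2: x = 0.249, y = 0.301
  3: x = 0.524, y = 0.152
Drum-2 feed = drum-1 liquid: z₂ = (0.2269, 0.2488, 0.5242).
Drum 2:
Material balance + equilibrium reduce to Σ zᵢ(Kᵢ−1)/(1+ψ₂(Kᵢ−1)) = 0.
Check two-phase: ΣzᵢKᵢ = 1.922 > 1 and Σzᵢ/Kᵢ = 1.092 > 1, so g(0) = 0.922 > 0 and g(1) = -0.092 < 0.
Newton–Raphson from ψ₂ = 0.33:
  ψ₂ = 0.330: g = 0.3337, g' = -0.968 → ψ₂ = 0.675
  ψ₂ = 0.675: g = 0.0845, g' = -0.578 → ψ₂ = 0.821
  ψ₂ = 0.821: g = 0.0035, g' = -0.537 → ψ₂ = 0.827
Converged at ψ₂ = 0.827.
  1: x = 0.057, y = 0.262
  2: x = 0.119, y = 0.276
  3: x = 0.824, y = 0.462

y_2 (drum 2) = 0.276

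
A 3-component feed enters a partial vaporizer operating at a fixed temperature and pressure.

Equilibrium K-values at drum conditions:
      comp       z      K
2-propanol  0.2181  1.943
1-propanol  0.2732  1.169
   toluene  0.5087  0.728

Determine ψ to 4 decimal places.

ψ = 0.6575

Material balance + equilibrium reduce to Σ zᵢ(Kᵢ−1)/(1+ψ(Kᵢ−1)) = 0.
Feasibility: ΣzᵢKᵢ = 1.1135, Σzᵢ/Kᵢ = 1.0447 — both > 1, two phases present.
Newton–Raphson from ψ = 0.42:
  ψ = 0.4200: g = 0.03422, g' = -0.1543 → ψ = 0.6418
  ψ = 0.6418: g = 0.00215, g' = -0.1369 → ψ = 0.6575
Converged at ψ = 0.6575.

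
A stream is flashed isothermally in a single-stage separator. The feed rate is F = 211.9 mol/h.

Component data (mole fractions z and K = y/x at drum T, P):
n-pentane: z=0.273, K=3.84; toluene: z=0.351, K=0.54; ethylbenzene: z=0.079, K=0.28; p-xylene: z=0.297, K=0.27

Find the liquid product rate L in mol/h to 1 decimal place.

L = 170.1 mol/h

Let ψ = V/F and solve Σ zᵢ(Kᵢ−1)/(1+ψ(Kᵢ−1)) = 0.
g(0) = ΣzᵢKᵢ − 1 = 0.340 and g(1) = 1 − Σzᵢ/Kᵢ = -1.103, so a root lies in (0, 1).
Iterate (Newton) starting at ψ = 0.5:
  ψ = 0.500: g = -0.3196, g' = -0.994 → ψ = 0.178
  ψ = 0.178: g = 0.0242, g' = -1.321 → ψ = 0.197
Converged at ψ = 0.197.
Then V = ψ·F = 0.1971·211.9 = 41.8 mol/h and L = F − V = 170.1 mol/h.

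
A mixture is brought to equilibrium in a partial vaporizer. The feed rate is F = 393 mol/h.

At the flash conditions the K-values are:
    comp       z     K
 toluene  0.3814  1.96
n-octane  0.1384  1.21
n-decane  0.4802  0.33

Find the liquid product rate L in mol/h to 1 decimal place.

L = 340.9 mol/h

Newton iteration, V/F⁰ = 0.5:
  V/F = 0.5000: g = -0.21011, g' = -0.6529 → V/F = 0.1782
  V/F = 0.1782: g = -0.02468, g' = -0.5400 → V/F = 0.1325
Converged at V/F = 0.1325.
Then V = V/F·F = 0.1325·393 = 52.1 mol/h and L = F − V = 340.9 mol/h.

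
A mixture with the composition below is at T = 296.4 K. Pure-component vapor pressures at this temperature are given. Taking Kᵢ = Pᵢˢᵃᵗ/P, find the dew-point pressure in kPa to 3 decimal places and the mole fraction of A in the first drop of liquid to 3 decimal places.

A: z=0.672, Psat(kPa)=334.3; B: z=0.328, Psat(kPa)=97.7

Pdew = 186.310 kPa, x_A = 0.375

At the dew point ψ → 1, so Σzᵢ/Kᵢ = 1 with Kᵢ = Pᵢˢᵃᵗ/P ⇒ 1/P = Σzᵢ/Pᵢˢᵃᵗ.
1/P = 0.672/334.3 + 0.328/97.7 = 0.005367 ⇒ P = 186.310 kPa
xᵢ = zᵢP/Pᵢˢᵃᵗ ⇒ x_A = 0.672·186.310/334.3 = 0.375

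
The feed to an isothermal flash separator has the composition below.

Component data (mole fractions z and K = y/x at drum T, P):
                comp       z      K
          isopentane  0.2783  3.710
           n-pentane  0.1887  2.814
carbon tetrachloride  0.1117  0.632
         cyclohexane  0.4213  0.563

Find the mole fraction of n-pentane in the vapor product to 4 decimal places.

y_n-pentane = 0.2060

Rachford–Rice: g(ψ) = Σ zᵢ(Kᵢ−1)/(1+ψ(Kᵢ−1)) = 0.
Feasibility: ΣzᵢKᵢ = 1.8713, Σzᵢ/Kᵢ = 1.0671 — both > 1, two phases present.
Iterate (Newton) starting at ψ = 0.61:
  ψ = 0.6100: g = 0.14274, g' = -0.6050 → ψ = 0.8459
  ψ = 0.8459: g = 0.01236, g' = -0.5196 → ψ = 0.8697
  ψ = 0.8697: g = 0.00003, g' = -0.5169 → ψ = 0.8698
Converged at ψ = 0.8698.
Compositions from xᵢ = zᵢ/(1+ψ(Kᵢ−1)), yᵢ = Kᵢxᵢ:
  isopentane: x = 0.0829, y = 0.3076
  n-pentane: x = 0.0732, y = 0.2060
  carbon tetrachloride: x = 0.1643, y = 0.1038
  cyclohexane: x = 0.6796, y = 0.3826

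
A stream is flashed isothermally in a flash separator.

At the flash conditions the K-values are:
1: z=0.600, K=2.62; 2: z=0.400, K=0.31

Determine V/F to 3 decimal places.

Material balance + equilibrium reduce to Σ zᵢ(Kᵢ−1)/(1+V/F(Kᵢ−1)) = 0.
Check two-phase: ΣzᵢKᵢ = 1.696 > 1 and Σzᵢ/Kᵢ = 1.519 > 1, so g(0) = 0.696 > 0 and g(1) = -0.519 < 0.
Iterate (Newton) starting at V/F = 0.5:
  V/F = 0.500: g = 0.1156, g' = -0.925 → V/F = 0.625
  V/F = 0.625: g = -0.0024, g' = -0.978 → V/F = 0.623
Converged at V/F = 0.623.

V/F = 0.623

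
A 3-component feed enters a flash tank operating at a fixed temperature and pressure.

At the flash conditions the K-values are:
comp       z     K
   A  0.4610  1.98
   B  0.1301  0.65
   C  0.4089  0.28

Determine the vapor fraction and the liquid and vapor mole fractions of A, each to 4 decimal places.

ψ = 0.1755, x_A = 0.3934, y_A = 0.7789

Let ψ = V/F and solve Σ zᵢ(Kᵢ−1)/(1+ψ(Kᵢ−1)) = 0.
Check two-phase: ΣzᵢKᵢ = 1.1118 > 1 and Σzᵢ/Kᵢ = 1.8933 > 1, so g(0) = 0.1118 > 0 and g(1) = -0.8933 < 0.
Newton–Raphson from ψ = 0.5:
  ψ = 0.5000: g = -0.21200, g' = -0.7404 → ψ = 0.2137
  ψ = 0.2137: g = -0.02358, g' = -0.6174 → ψ = 0.1755
Converged at ψ = 0.1755.
Compositions from xᵢ = zᵢ/(1+ψ(Kᵢ−1)), yᵢ = Kᵢxᵢ:
  A: x = 0.3934, y = 0.7789
  B: x = 0.1386, y = 0.0901
  C: x = 0.4680, y = 0.1310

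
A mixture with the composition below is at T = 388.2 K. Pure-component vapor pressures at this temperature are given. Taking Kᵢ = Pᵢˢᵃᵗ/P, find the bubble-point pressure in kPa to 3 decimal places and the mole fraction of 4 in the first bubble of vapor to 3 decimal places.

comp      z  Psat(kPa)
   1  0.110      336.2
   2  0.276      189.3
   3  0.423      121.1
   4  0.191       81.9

Pbub = 156.097 kPa, y_4 = 0.100

At the bubble point ψ → 0, so ΣzᵢKᵢ = 1 with Kᵢ = Pᵢˢᵃᵗ/P ⇒ P = ΣzᵢPᵢˢᵃᵗ.
P = 0.110·336.2 + 0.276·189.3 + 0.423·121.1 + 0.191·81.9 = 156.097 kPa
yᵢ = zᵢPᵢˢᵃᵗ/P ⇒ y_4 = 0.191·81.9/156.097 = 0.100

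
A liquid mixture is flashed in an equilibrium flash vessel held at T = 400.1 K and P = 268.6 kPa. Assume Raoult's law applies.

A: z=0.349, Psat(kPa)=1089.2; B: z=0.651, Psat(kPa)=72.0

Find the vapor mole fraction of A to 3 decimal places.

Raoult's law: Kᵢ = Pᵢˢᵃᵗ/P = Pᵢˢᵃᵗ/268.6.
  K_A = 1089.2/268.6 = 4.05510, K_B = 72.0/268.6 = 0.26806
Let ψ = V/F and solve Σ zᵢ(Kᵢ−1)/(1+ψ(Kᵢ−1)) = 0.
Check two-phase: ΣzᵢKᵢ = 1.590 > 1 and Σzᵢ/Kᵢ = 2.515 > 1, so g(0) = 0.590 > 0 and g(1) = -1.515 < 0.
Binary case is linear: z₁(K₁−1)(1+ψ(K₂−1)) + z₂(K₂−1)(1+ψ(K₁−1)) = 0
⇒ ψ = [z₁(K₁−1)+z₂(K₂−1)] / [−(K₁−1)(K₂−1)] = 0.5897/2.2362 = 0.264
Compositions from xᵢ = zᵢ/(1+ψ(Kᵢ−1)), yᵢ = Kᵢxᵢ:
  A: x = 0.193, y = 0.784
  B: x = 0.807, y = 0.216

y_A = 0.784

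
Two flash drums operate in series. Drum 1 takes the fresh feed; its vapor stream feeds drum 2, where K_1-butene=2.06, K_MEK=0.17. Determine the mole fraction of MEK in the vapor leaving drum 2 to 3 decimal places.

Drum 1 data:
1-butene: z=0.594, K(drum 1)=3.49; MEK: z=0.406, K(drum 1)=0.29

Drum 1:
Material balance + equilibrium reduce to Σ zᵢ(Kᵢ−1)/(1+ψ₁(Kᵢ−1)) = 0.
Check two-phase: ΣzᵢKᵢ = 2.191 > 1 and Σzᵢ/Kᵢ = 1.570 > 1, so g(0) = 1.191 > 0 and g(1) = -0.570 < 0.
Binary case is linear: z₁(K₁−1)(1+ψ₁(K₂−1)) + z₂(K₂−1)(1+ψ₁(K₁−1)) = 0
⇒ ψ₁ = [z₁(K₁−1)+z₂(K₂−1)] / [−(K₁−1)(K₂−1)] = 1.1908/1.7679 = 0.674
Drum-1 compositions:
  1-butene: x = 0.222, y = 0.774
  MEK: x = 0.778, y = 0.226
Drum-2 feed = drum-1 vapor: z₂ = (0.7743, 0.2257).
Drum 2:
Let ψ₂ = V/F and solve Σ zᵢ(Kᵢ−1)/(1+ψ₂(Kᵢ−1)) = 0.
Check two-phase: ΣzᵢKᵢ = 1.634 > 1 and Σzᵢ/Kᵢ = 1.703 > 1, so g(0) = 0.634 > 0 and g(1) = -0.703 < 0.
Binary case is linear: z₁(K₁−1)(1+ψ₂(K₂−1)) + z₂(K₂−1)(1+ψ₂(K₁−1)) = 0
⇒ ψ₂ = [z₁(K₁−1)+z₂(K₂−1)] / [−(K₁−1)(K₂−1)] = 0.6335/0.8798 = 0.720
  1-butene: x = 0.439, y = 0.905
  MEK: x = 0.561, y = 0.095

y_MEK (drum 2) = 0.095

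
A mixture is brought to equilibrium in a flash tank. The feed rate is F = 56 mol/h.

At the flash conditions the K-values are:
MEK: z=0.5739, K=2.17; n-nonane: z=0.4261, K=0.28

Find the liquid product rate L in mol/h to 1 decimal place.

L = 31.8 mol/h

Iterate (Newton) starting at V/F = 0.37:
  V/F = 0.3700: g = 0.05040, g' = -0.7931 → V/F = 0.4336
  V/F = 0.4336: g = -0.00054, g' = -0.8127 → V/F = 0.4329
Converged at V/F = 0.4329.
Then V = V/F·F = 0.4329·56 = 24.2 mol/h and L = F − V = 31.8 mol/h.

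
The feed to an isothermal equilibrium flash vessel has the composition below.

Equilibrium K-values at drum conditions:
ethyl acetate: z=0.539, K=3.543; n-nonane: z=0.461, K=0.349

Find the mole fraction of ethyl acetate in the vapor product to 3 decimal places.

Material balance + equilibrium reduce to Σ zᵢ(Kᵢ−1)/(1+β(Kᵢ−1)) = 0.
Check two-phase: ΣzᵢKᵢ = 2.071 > 1 and Σzᵢ/Kᵢ = 1.473 > 1, so g(0) = 1.071 > 0 and g(1) = -0.473 < 0.
Newton–Raphson from β = 0.5:
  β = 0.500: g = 0.1585, g' = -1.105 → β = 0.643
  β = 0.643: g = 0.0035, g' = -1.080 → β = 0.647
Converged at β = 0.647.
Compositions from xᵢ = zᵢ/(1+β(Kᵢ−1)), yᵢ = Kᵢxᵢ:
  ethyl acetate: x = 0.204, y = 0.722
  n-nonane: x = 0.796, y = 0.278

y_ethyl acetate = 0.722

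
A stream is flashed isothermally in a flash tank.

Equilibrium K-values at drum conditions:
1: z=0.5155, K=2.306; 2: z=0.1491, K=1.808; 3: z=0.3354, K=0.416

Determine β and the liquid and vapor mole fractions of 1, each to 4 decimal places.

β = 0.8522, x_1 = 0.2440, y_1 = 0.5626

Let β = V/F and solve Σ zᵢ(Kᵢ−1)/(1+β(Kᵢ−1)) = 0.
Feasibility: ΣzᵢKᵢ = 1.5978, Σzᵢ/Kᵢ = 1.1123 — both > 1, two phases present.
Newton–Raphson from β = 0.5:
  β = 0.5000: g = 0.21643, g' = -0.5994 → β = 0.8611
  β = 0.8611: g = -0.00610, g' = -0.6915 → β = 0.8523
  β = 0.8523: g = -0.00003, g' = -0.6845 → β = 0.8522
Converged at β = 0.8522.
Compositions from xᵢ = zᵢ/(1+β(Kᵢ−1)), yᵢ = Kᵢxᵢ:
  1: x = 0.2440, y = 0.5626
  2: x = 0.0883, y = 0.1596
  3: x = 0.6677, y = 0.2778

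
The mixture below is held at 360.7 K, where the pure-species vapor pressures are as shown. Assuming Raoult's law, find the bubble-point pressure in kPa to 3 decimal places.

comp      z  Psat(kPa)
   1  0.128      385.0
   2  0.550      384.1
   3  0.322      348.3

At the bubble point ψ → 0, so ΣzᵢKᵢ = 1 with Kᵢ = Pᵢˢᵃᵗ/P ⇒ P = ΣzᵢPᵢˢᵃᵗ.
P = 0.128·385.0 + 0.550·384.1 + 0.322·348.3 = 372.688 kPa

Pbub = 372.688 kPa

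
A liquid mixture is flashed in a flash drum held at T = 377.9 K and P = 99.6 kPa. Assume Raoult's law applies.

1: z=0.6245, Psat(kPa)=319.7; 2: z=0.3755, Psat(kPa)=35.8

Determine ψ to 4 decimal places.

ψ = 0.8050

Raoult's law: Kᵢ = Pᵢˢᵃᵗ/P = Pᵢˢᵃᵗ/99.6.
  K_1 = 319.7/99.6 = 3.209839, K_2 = 35.8/99.6 = 0.359438
Material balance + equilibrium reduce to Σ zᵢ(Kᵢ−1)/(1+ψ(Kᵢ−1)) = 0.
Check two-phase: ΣzᵢKᵢ = 2.1395 > 1 and Σzᵢ/Kᵢ = 1.2392 > 1, so g(0) = 1.1395 > 0 and g(1) = -0.2392 < 0.
Binary case is linear: z₁(K₁−1)(1+ψ(K₂−1)) + z₂(K₂−1)(1+ψ(K₁−1)) = 0
⇒ ψ = [z₁(K₁−1)+z₂(K₂−1)] / [−(K₁−1)(K₂−1)] = 1.13951/1.41554 = 0.8050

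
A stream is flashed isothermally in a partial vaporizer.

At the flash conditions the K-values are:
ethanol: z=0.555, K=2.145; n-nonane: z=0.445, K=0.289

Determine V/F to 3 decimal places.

V/F = 0.392

Material balance + equilibrium reduce to Σ zᵢ(Kᵢ−1)/(1+V/F(Kᵢ−1)) = 0.
g(0) = ΣzᵢKᵢ − 1 = 0.319 and g(1) = 1 − Σzᵢ/Kᵢ = -0.799, so a root lies in (0, 1).
Binary case is linear: z₁(K₁−1)(1+V/F(K₂−1)) + z₂(K₂−1)(1+V/F(K₁−1)) = 0
⇒ V/F = [z₁(K₁−1)+z₂(K₂−1)] / [−(K₁−1)(K₂−1)] = 0.3191/0.8141 = 0.392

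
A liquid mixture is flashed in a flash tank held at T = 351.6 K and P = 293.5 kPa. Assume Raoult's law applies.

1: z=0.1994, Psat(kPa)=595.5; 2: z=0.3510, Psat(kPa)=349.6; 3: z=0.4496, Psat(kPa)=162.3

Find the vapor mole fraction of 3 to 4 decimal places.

y_3 = 0.2804

Raoult's law: Kᵢ = Pᵢˢᵃᵗ/P = Pᵢˢᵃᵗ/293.5.
  K_1 = 595.5/293.5 = 2.028961, K_2 = 349.6/293.5 = 1.191141, K_3 = 162.3/293.5 = 0.552981
Rachford–Rice: g(ψ) = Σ zᵢ(Kᵢ−1)/(1+ψ(Kᵢ−1)) = 0.
Check two-phase: ΣzᵢKᵢ = 1.0713 > 1 and Σzᵢ/Kᵢ = 1.2060 > 1, so g(0) = 0.0713 > 0 and g(1) = -0.2060 < 0.
Newton iteration, ψ⁰ = 0.5:
  ψ = 0.5000: g = -0.06212, g' = -0.2517 → ψ = 0.2532
  ψ = 0.2532: g = 0.00012, g' = -0.2588 → ψ = 0.2537
Converged at ψ = 0.2537.
Compositions from xᵢ = zᵢ/(1+ψ(Kᵢ−1)), yᵢ = Kᵢxᵢ:
  1: x = 0.1581, y = 0.3208
  2: x = 0.3348, y = 0.3988
  3: x = 0.5071, y = 0.2804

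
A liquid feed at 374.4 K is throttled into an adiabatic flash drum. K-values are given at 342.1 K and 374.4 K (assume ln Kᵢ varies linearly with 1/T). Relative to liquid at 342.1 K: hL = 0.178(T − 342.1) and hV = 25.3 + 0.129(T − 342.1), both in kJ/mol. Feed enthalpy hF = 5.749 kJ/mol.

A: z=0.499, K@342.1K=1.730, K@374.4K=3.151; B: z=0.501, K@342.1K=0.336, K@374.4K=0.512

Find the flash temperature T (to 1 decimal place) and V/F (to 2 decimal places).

Adiabatic flash: solve Rachford–Rice at each trial T, then check hF = ψ·hV(T) + (1−ψ)·hL(T).
  T = 342.1 K: K = (1.730, 0.336), RR gives ψ = 0.065, H_out = 1.650 kJ/mol
  T = 374.4 K: K = (3.151, 0.512), RR gives ψ = 0.790, H_out = 24.477 kJ/mol
  T = 358.2 K: K = (2.364, 0.418), RR gives ψ = 0.491, H_out = 14.897 kJ/mol
  T = 350.1 K: K = (2.028, 0.376), RR gives ψ = 0.312, H_out = 9.190 kJ/mol
  T = 346.1 K: K = (1.875, 0.356), RR gives ψ = 0.201, H_out = 5.770 kJ/mol
  T = 344.1 K: K = (1.801, 0.346), RR gives ψ = 0.137, H_out = 3.819 kJ/mol
Linear interpolation between T = 344.1 (H_out = 3.819) and T = 346.1 (H_out = 5.770) on hF = 5.749 gives T ≈ 346.1 K, at which ψ = 0.20.

T = 346.1 K, V/F = 0.20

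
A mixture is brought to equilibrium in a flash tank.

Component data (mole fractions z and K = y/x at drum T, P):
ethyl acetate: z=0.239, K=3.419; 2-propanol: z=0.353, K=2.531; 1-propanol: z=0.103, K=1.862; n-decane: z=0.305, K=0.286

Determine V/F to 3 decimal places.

Rachford–Rice: g(V/F) = Σ zᵢ(Kᵢ−1)/(1+V/F(Kᵢ−1)) = 0.
Feasibility: ΣzᵢKᵢ = 1.990, Σzᵢ/Kᵢ = 1.331 — both > 1, two phases present.
Newton iteration, V/F⁰ = 0.54:
  V/F = 0.540: g = 0.2527, g' = -0.958 → V/F = 0.804
  V/F = 0.804: g = -0.0199, g' = -1.210 → V/F = 0.787
Converged at V/F = 0.787.

V/F = 0.787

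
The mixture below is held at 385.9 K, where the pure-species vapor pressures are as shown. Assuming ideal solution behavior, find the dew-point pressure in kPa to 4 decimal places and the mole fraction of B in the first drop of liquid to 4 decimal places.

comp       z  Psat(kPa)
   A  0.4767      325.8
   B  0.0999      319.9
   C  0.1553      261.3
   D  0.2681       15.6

Pdew = 51.1360 kPa, x_B = 0.0160

At the dew point ψ → 1, so Σzᵢ/Kᵢ = 1 with Kᵢ = Pᵢˢᵃᵗ/P ⇒ 1/P = Σzᵢ/Pᵢˢᵃᵗ.
1/P = 0.4767/325.8 + 0.0999/319.9 + 0.1553/261.3 + 0.2681/15.6 = 0.0195557 ⇒ P = 51.1360 kPa
xᵢ = zᵢP/Pᵢˢᵃᵗ ⇒ x_B = 0.0999·51.1360/319.9 = 0.0160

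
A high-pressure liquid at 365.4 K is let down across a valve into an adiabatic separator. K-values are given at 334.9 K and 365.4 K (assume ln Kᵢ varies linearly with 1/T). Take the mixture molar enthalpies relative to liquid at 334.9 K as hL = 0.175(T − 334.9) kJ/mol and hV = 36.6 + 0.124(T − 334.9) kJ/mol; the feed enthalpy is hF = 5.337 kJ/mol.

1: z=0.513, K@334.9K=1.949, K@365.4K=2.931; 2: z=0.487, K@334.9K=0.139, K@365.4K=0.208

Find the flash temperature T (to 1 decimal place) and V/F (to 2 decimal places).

T = 338.0 K, V/F = 0.13

Adiabatic flash: solve Rachford–Rice at each trial T, then check hF = ψ·hV(T) + (1−ψ)·hL(T).
  T = 334.9 K: K = (1.949, 0.139), RR gives ψ = 0.083, H_out = 3.025 kJ/mol
  T = 365.4 K: K = (2.931, 0.208), RR gives ψ = 0.396, H_out = 19.199 kJ/mol
  T = 350.1 K: K = (2.410, 0.171), RR gives ψ = 0.274, H_out = 12.465 kJ/mol
  T = 342.5 K: K = (2.172, 0.155), RR gives ψ = 0.191, H_out = 8.264 kJ/mol
  T = 338.7 K: K = (2.059, 0.147), RR gives ψ = 0.141, H_out = 5.809 kJ/mol
  T = 336.8 K: K = (2.003, 0.143), RR gives ψ = 0.113, H_out = 4.464 kJ/mol
Linear interpolation between T = 336.8 (H_out = 4.464) and T = 338.7 (H_out = 5.809) on hF = 5.337 gives T ≈ 338.0 K, at which ψ = 0.13.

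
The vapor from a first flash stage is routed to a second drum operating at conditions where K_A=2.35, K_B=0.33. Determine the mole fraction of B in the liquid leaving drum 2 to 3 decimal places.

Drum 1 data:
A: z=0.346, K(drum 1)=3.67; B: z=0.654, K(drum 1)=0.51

Drum 1:
Rachford–Rice: g(ψ₁) = Σ zᵢ(Kᵢ−1)/(1+ψ₁(Kᵢ−1)) = 0.
Feasibility: ΣzᵢKᵢ = 1.603, Σzᵢ/Kᵢ = 1.377 — both > 1, two phases present.
Iterate (Newton) starting at ψ₁ = 0.5:
  ψ₁ = 0.500: g = -0.0288, g' = -0.728 → ψ₁ = 0.460
  ψ₁ = 0.460: g = 0.0006, g' = -0.758 → ψ₁ = 0.461
Converged at ψ₁ = 0.461.
Drum-1 compositions:
  A: x = 0.155, y = 0.569
  B: x = 0.845, y = 0.431
Drum-2 feed = drum-1 vapor: z₂ = (0.5691, 0.4309).
Drum 2:
Rachford–Rice: g(ψ₂) = Σ zᵢ(Kᵢ−1)/(1+ψ₂(Kᵢ−1)) = 0.
Feasibility: ΣzᵢKᵢ = 1.480, Σzᵢ/Kᵢ = 1.548 — both > 1, two phases present.
Newton–Raphson from ψ₂ = 0.5:
  ψ₂ = 0.500: g = 0.0245, g' = -0.807 → ψ₂ = 0.530
Converged at ψ₂ = 0.530.
  A: x = 0.332, y = 0.779
  B: x = 0.668, y = 0.221

x_B (drum 2) = 0.668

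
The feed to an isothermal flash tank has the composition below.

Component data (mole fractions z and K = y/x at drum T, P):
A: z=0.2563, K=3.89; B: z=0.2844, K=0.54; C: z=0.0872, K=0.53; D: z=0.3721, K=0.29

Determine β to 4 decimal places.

β = 0.1776

Let β = V/F and solve Σ zᵢ(Kᵢ−1)/(1+β(Kᵢ−1)) = 0.
Check two-phase: ΣzᵢKᵢ = 1.3047 > 1 and Σzᵢ/Kᵢ = 2.0402 > 1, so g(0) = 0.3047 > 0 and g(1) = -1.0402 < 0.
Iterate (Newton) starting at β = 0.5:
  β = 0.5000: g = -0.33013, g' = -0.9434 → β = 0.1501
  β = 0.1501: g = 0.03634, g' = -1.3682 → β = 0.1766
  β = 0.1766: g = 0.00124, g' = -1.2777 → β = 0.1776
Converged at β = 0.1776.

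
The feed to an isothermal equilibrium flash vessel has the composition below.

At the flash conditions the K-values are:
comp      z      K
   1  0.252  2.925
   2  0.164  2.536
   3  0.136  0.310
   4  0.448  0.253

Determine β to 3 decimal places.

β = 0.236

Material balance + equilibrium reduce to Σ zᵢ(Kᵢ−1)/(1+β(Kᵢ−1)) = 0.
Check two-phase: ΣzᵢKᵢ = 1.309 > 1 and Σzᵢ/Kᵢ = 2.360 > 1, so g(0) = 0.309 > 0 and g(1) = -1.360 < 0.
Newton–Raphson from β = 0.43:
  β = 0.430: g = -0.2093, g' = -1.093 → β = 0.239
  β = 0.239: g = -0.0027, g' = -1.109 → β = 0.236
Converged at β = 0.236.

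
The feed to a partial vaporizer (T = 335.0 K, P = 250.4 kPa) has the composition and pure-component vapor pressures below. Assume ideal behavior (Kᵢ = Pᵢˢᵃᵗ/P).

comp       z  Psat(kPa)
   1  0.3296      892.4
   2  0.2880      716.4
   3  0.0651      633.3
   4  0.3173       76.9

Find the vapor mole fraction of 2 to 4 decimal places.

y_2 = 0.3224

Raoult's law: Kᵢ = Pᵢˢᵃᵗ/P = Pᵢˢᵃᵗ/250.4.
  K_1 = 892.4/250.4 = 3.563898, K_2 = 716.4/250.4 = 2.861022, K_3 = 633.3/250.4 = 2.529153, K_4 = 76.9/250.4 = 0.307109
Rachford–Rice: g(V/F) = Σ zᵢ(Kᵢ−1)/(1+V/F(Kᵢ−1)) = 0.
g(0) = ΣzᵢKᵢ − 1 = 1.2607 and g(1) = 1 − Σzᵢ/Kᵢ = -0.2521, so a root lies in (0, 1).
Iterate (Newton) starting at V/F = 0.48:
  V/F = 0.4800: g = 0.38992, g' = -1.1063 → V/F = 0.8325
  V/F = 0.8325: g = 0.00416, g' = -1.2541 → V/F = 0.8358
Converged at V/F = 0.8358.
Compositions from xᵢ = zᵢ/(1+V/F(Kᵢ−1)), yᵢ = Kᵢxᵢ:
  1: x = 0.1049, y = 0.3738
  2: x = 0.1127, y = 0.3224
  3: x = 0.0286, y = 0.0723
  4: x = 0.7538, y = 0.2315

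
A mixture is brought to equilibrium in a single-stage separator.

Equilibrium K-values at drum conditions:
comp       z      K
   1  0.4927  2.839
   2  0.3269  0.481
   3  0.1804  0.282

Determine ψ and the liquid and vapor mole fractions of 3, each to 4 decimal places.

Let ψ = V/F and solve Σ zᵢ(Kᵢ−1)/(1+ψ(Kᵢ−1)) = 0.
g(0) = ΣzᵢKᵢ − 1 = 0.6069 and g(1) = 1 − Σzᵢ/Kᵢ = -0.4929, so a root lies in (0, 1).
Newton–Raphson from ψ = 0.42:
  ψ = 0.4200: g = 0.10882, g' = -0.8651 → ψ = 0.5458
  ψ = 0.5458: g = 0.00249, g' = -0.8379 → ψ = 0.5488
Converged at ψ = 0.5488.
Compositions from xᵢ = zᵢ/(1+ψ(Kᵢ−1)), yᵢ = Kᵢxᵢ:
  1: x = 0.2452, y = 0.6962
  2: x = 0.4571, y = 0.2199
  3: x = 0.2977, y = 0.0840

ψ = 0.5488, x_3 = 0.2977, y_3 = 0.0840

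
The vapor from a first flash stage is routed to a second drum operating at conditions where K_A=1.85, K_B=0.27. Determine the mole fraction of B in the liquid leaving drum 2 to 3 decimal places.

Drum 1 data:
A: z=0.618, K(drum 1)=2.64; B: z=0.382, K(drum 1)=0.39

x_B (drum 2) = 0.538

Drum 1:
Rachford–Rice: g(ψ₁) = Σ zᵢ(Kᵢ−1)/(1+ψ₁(Kᵢ−1)) = 0.
Check two-phase: ΣzᵢKᵢ = 1.780 > 1 and Σzᵢ/Kᵢ = 1.214 > 1, so g(0) = 0.780 > 0 and g(1) = -0.214 < 0.
Binary case is linear: z₁(K₁−1)(1+ψ₁(K₂−1)) + z₂(K₂−1)(1+ψ₁(K₁−1)) = 0
⇒ ψ₁ = [z₁(K₁−1)+z₂(K₂−1)] / [−(K₁−1)(K₂−1)] = 0.7805/1.0004 = 0.780
Drum-1 compositions:
  A: x = 0.271, y = 0.716
  B: x = 0.729, y = 0.284
Drum-2 feed = drum-1 vapor: z₂ = (0.7157, 0.2843).
Drum 2:
Let ψ₂ = V/F and solve Σ zᵢ(Kᵢ−1)/(1+ψ₂(Kᵢ−1)) = 0.
Check two-phase: ΣzᵢKᵢ = 1.401 > 1 and Σzᵢ/Kᵢ = 1.440 > 1, so g(0) = 0.401 > 0 and g(1) = -0.440 < 0.
Iterate (Newton) starting at ψ₂ = 0.5:
  ψ₂ = 0.500: g = 0.1001, g' = -0.630 → ψ₂ = 0.659
  ψ₂ = 0.659: g = -0.0098, g' = -0.775 → ψ₂ = 0.646
Converged at ψ₂ = 0.646.
  A: x = 0.462, y = 0.855
  B: x = 0.538, y = 0.145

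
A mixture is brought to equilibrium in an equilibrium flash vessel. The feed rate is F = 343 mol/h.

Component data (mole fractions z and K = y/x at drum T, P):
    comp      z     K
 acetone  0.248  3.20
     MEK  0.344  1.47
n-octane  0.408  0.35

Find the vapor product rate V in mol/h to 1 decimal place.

V = 170.4 mol/h

Rachford–Rice: g(ψ) = Σ zᵢ(Kᵢ−1)/(1+ψ(Kᵢ−1)) = 0.
g(0) = ΣzᵢKᵢ − 1 = 0.442 and g(1) = 1 − Σzᵢ/Kᵢ = -0.477, so a root lies in (0, 1).
Iterate (Newton) starting at ψ = 0.43:
  ψ = 0.430: g = 0.0468, g' = -0.702 → ψ = 0.497
Converged at ψ = 0.497.
Then V = ψ·F = 0.4969·343 = 170.4 mol/h and L = F − V = 172.6 mol/h.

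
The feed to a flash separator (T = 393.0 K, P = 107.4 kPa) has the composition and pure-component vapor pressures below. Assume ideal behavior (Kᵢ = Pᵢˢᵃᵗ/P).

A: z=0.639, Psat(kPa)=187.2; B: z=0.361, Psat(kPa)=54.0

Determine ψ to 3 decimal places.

Raoult's law: Kᵢ = Pᵢˢᵃᵗ/P = Pᵢˢᵃᵗ/107.4.
  K_A = 187.2/107.4 = 1.74302, K_B = 54.0/107.4 = 0.50279
Rachford–Rice: g(ψ) = Σ zᵢ(Kᵢ−1)/(1+ψ(Kᵢ−1)) = 0.
Feasibility: ΣzᵢKᵢ = 1.295, Σzᵢ/Kᵢ = 1.085 — both > 1, two phases present.
Iterate (Newton) starting at ψ = 0.5:
  ψ = 0.500: g = 0.1073, g' = -0.346 → ψ = 0.810
  ψ = 0.810: g = -0.0043, g' = -0.388 → ψ = 0.799
Converged at ψ = 0.799.

ψ = 0.799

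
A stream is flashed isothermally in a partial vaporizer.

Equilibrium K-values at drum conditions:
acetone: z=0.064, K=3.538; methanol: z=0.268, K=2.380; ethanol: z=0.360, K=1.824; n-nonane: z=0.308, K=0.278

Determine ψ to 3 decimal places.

Let ψ = V/F and solve Σ zᵢ(Kᵢ−1)/(1+ψ(Kᵢ−1)) = 0.
Check two-phase: ΣzᵢKᵢ = 1.607 > 1 and Σzᵢ/Kᵢ = 1.436 > 1, so g(0) = 0.607 > 0 and g(1) = -0.436 < 0.
Iterate (Newton) starting at ψ = 0.5:
  ψ = 0.500: g = 0.1525, g' = -0.775 → ψ = 0.697
  ψ = 0.697: g = -0.0119, g' = -0.935 → ψ = 0.684
Converged at ψ = 0.684.

ψ = 0.684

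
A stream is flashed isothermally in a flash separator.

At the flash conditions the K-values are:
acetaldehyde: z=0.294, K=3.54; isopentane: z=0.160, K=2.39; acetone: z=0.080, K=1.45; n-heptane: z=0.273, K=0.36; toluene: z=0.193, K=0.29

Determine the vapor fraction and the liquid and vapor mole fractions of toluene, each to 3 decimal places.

ψ = 0.521, x_toluene = 0.306, y_toluene = 0.089

Rachford–Rice: g(ψ) = Σ zᵢ(Kᵢ−1)/(1+ψ(Kᵢ−1)) = 0.
Feasibility: ΣzᵢKᵢ = 1.693, Σzᵢ/Kᵢ = 1.629 — both > 1, two phases present.
Newton iteration, ψ⁰ = 0.5:
  ψ = 0.500: g = 0.0202, g' = -0.962 → ψ = 0.521
Converged at ψ = 0.521.
Compositions from xᵢ = zᵢ/(1+ψ(Kᵢ−1)), yᵢ = Kᵢxᵢ:
  acetaldehyde: x = 0.127, y = 0.448
  isopentane: x = 0.093, y = 0.222
  acetone: x = 0.065, y = 0.094
  n-heptane: x = 0.410, y = 0.147
  toluene: x = 0.306, y = 0.089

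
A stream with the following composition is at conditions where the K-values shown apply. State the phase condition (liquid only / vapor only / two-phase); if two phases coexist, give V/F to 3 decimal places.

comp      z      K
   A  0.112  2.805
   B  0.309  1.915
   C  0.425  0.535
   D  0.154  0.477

two-phase, V/F = 0.357

ΣzᵢKᵢ = 1.207; Σzᵢ/Kᵢ = 1.319.
Both exceed 1, so a two-phase solution exists.
Iterate (Newton) starting at ψ = 0.54:
  ψ = 0.540: g = -0.0845, g' = -0.455 → ψ = 0.354
  ψ = 0.354: g = 0.0014, g' = -0.478 → ψ = 0.357
Converged at ψ = 0.357.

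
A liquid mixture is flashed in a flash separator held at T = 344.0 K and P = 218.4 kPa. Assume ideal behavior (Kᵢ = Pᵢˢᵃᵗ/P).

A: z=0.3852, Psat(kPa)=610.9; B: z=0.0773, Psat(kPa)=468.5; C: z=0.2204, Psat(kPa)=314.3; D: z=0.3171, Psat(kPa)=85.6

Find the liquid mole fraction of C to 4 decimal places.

Raoult's law: Kᵢ = Pᵢˢᵃᵗ/P = Pᵢˢᵃᵗ/218.4.
  K_A = 610.9/218.4 = 2.797161, K_B = 468.5/218.4 = 2.145147, K_C = 314.3/218.4 = 1.439103, K_D = 85.6/218.4 = 0.391941
Iterate (Newton) starting at ψ = 0.34:
  ψ = 0.3400: g = 0.33456, g' = -0.7504 → ψ = 0.7859
  ψ = 0.7859: g = 0.03624, g' = -0.6954 → ψ = 0.8380
  ψ = 0.8380: g = -0.00097, g' = -0.7346 → ψ = 0.8367
Converged at ψ = 0.8367.
Compositions from xᵢ = zᵢ/(1+ψ(Kᵢ−1)), yᵢ = Kᵢxᵢ:
  A: x = 0.1539, y = 0.4304
  B: x = 0.0395, y = 0.0847
  C: x = 0.1612, y = 0.2320
  D: x = 0.6455, y = 0.2530

x_C = 0.1612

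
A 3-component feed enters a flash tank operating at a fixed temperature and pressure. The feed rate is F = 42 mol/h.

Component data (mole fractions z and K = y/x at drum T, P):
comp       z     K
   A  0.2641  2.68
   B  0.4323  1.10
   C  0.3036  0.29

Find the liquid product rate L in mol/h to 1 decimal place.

L = 24.8 mol/h

Let ψ = V/F and solve Σ zᵢ(Kᵢ−1)/(1+ψ(Kᵢ−1)) = 0.
g(0) = ΣzᵢKᵢ − 1 = 0.2714 and g(1) = 1 − Σzᵢ/Kᵢ = -0.5384, so a root lies in (0, 1).
Newton–Raphson from ψ = 0.44:
  ψ = 0.4400: g = -0.01697, g' = -0.5741 → ψ = 0.4104
  ψ = 0.4104: g = -0.00007, g' = -0.5699 → ψ = 0.4103
Converged at ψ = 0.4103.
Then V = ψ·F = 0.4103·42 = 17.2 mol/h and L = F − V = 24.8 mol/h.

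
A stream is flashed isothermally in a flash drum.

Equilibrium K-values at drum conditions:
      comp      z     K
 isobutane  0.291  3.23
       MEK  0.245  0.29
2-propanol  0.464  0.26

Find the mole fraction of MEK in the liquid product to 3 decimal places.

Rachford–Rice: g(V/F) = Σ zᵢ(Kᵢ−1)/(1+V/F(Kᵢ−1)) = 0.
g(0) = ΣzᵢKᵢ − 1 = 0.132 and g(1) = 1 − Σzᵢ/Kᵢ = -1.720, so a root lies in (0, 1).
Newton–Raphson from V/F = 0.5:
  V/F = 0.500: g = -0.5079, g' = -1.261 → V/F = 0.097
  V/F = 0.097: g = -0.0233, g' = -1.415 → V/F = 0.081
Converged at V/F = 0.081.
Compositions from xᵢ = zᵢ/(1+V/F(Kᵢ−1)), yᵢ = Kᵢxᵢ:
  isobutane: x = 0.247, y = 0.796
  MEK: x = 0.260, y = 0.075
  2-propanol: x = 0.494, y = 0.128

x_MEK = 0.260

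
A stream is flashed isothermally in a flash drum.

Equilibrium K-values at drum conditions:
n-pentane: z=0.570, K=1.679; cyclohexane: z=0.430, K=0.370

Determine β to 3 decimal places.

Binary case is linear: z₁(K₁−1)(1+β(K₂−1)) + z₂(K₂−1)(1+β(K₁−1)) = 0
⇒ β = [z₁(K₁−1)+z₂(K₂−1)] / [−(K₁−1)(K₂−1)] = 0.1161/0.4278 = 0.271

β = 0.271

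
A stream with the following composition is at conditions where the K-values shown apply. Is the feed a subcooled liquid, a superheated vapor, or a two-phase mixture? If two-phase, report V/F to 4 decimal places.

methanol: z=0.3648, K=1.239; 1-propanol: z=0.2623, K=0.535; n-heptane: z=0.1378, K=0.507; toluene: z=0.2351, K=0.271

subcooled liquid

ΣzᵢKᵢ = 0.7259; Σzᵢ/Kᵢ = 1.9240.
Since ΣzᵢKᵢ < 1 the mixture is below its bubble point — single liquid phase.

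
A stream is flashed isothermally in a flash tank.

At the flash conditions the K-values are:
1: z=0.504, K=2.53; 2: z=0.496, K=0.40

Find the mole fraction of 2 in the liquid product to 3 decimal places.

Binary case is linear: z₁(K₁−1)(1+β(K₂−1)) + z₂(K₂−1)(1+β(K₁−1)) = 0
⇒ β = [z₁(K₁−1)+z₂(K₂−1)] / [−(K₁−1)(K₂−1)] = 0.4735/0.9180 = 0.516
Compositions from xᵢ = zᵢ/(1+β(Kᵢ−1)), yᵢ = Kᵢxᵢ:
  1: x = 0.282, y = 0.713
  2: x = 0.718, y = 0.287

x_2 = 0.718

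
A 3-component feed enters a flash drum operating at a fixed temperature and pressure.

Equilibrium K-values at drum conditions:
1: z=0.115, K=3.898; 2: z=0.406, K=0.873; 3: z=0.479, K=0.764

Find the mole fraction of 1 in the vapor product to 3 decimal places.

Iterate (Newton) starting at β = 0.5:
  β = 0.500: g = -0.0471, g' = -0.203 → β = 0.268
  β = 0.268: g = 0.0137, g' = -0.344 → β = 0.307
  β = 0.307: g = 0.0007, g' = -0.308 → β = 0.310
Converged at β = 0.310.
Compositions from xᵢ = zᵢ/(1+β(Kᵢ−1)), yᵢ = Kᵢxᵢ:
  1: x = 0.061, y = 0.236
  2: x = 0.423, y = 0.369
  3: x = 0.517, y = 0.395

y_1 = 0.236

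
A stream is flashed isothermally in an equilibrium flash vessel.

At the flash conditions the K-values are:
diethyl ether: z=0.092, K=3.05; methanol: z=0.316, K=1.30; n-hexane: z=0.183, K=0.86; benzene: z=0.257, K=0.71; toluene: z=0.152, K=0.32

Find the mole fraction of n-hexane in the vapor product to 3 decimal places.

Iterate (Newton) starting at ψ = 0.42:
  ψ = 0.420: g = -0.0712, g' = -0.304 → ψ = 0.186
  ψ = 0.186: g = 0.0031, g' = -0.348 → ψ = 0.194
Converged at ψ = 0.194.
Compositions from xᵢ = zᵢ/(1+ψ(Kᵢ−1)), yᵢ = Kᵢxᵢ:
  diethyl ether: x = 0.066, y = 0.201
  methanol: x = 0.299, y = 0.388
  n-hexane: x = 0.188, y = 0.162
  benzene: x = 0.272, y = 0.193
  toluene: x = 0.175, y = 0.056

y_n-hexane = 0.162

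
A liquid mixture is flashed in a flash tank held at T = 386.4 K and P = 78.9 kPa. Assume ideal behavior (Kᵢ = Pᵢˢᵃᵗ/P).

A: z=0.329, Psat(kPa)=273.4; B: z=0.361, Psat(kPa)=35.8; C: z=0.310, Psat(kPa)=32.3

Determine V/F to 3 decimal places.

V/F = 0.308

Raoult's law: Kᵢ = Pᵢˢᵃᵗ/P = Pᵢˢᵃᵗ/78.9.
  K_A = 273.4/78.9 = 3.46515, K_B = 35.8/78.9 = 0.45374, K_C = 32.3/78.9 = 0.40938
Iterate (Newton) starting at V/F = 0.5:
  V/F = 0.500: g = -0.1678, g' = -0.823 → V/F = 0.296
  V/F = 0.296: g = 0.0118, g' = -0.980 → V/F = 0.308
Converged at V/F = 0.308.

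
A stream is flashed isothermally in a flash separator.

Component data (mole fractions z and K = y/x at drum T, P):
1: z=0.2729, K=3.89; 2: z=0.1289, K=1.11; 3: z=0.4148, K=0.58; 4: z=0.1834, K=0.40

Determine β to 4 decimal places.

Iterate (Newton) starting at β = 0.59:
  β = 0.5900: g = -0.09708, g' = -0.6004 → β = 0.4283
  β = 0.4283: g = 0.00545, g' = -0.6850 → β = 0.4363
Converged at β = 0.4363.

β = 0.4363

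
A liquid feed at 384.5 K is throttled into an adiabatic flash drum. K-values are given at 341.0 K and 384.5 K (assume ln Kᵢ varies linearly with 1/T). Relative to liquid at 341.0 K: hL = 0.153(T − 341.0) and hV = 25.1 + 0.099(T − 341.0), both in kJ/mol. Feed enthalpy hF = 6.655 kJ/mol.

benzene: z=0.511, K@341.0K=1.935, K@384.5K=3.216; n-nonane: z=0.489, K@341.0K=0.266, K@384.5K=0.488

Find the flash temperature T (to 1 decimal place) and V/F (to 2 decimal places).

Adiabatic flash: solve Rachford–Rice at each trial T, then check hF = ψ·hV(T) + (1−ψ)·hL(T).
  T = 341.0 K: K = (1.935, 0.266), RR gives ψ = 0.173, H_out = 4.347 kJ/mol
  T = 384.5 K: K = (3.216, 0.488), RR gives ψ = 0.777, H_out = 24.342 kJ/mol
  T = 362.8 K: K = (2.534, 0.367), RR gives ψ = 0.489, H_out = 15.028 kJ/mol
  T = 351.9 K: K = (2.224, 0.314), RR gives ψ = 0.345, H_out = 10.134 kJ/mol
  T = 346.4 K: K = (2.075, 0.289), RR gives ψ = 0.264, H_out = 7.379 kJ/mol
  T = 343.7 K: K = (2.004, 0.277), RR gives ψ = 0.220, H_out = 5.913 kJ/mol
  T = 345.0 K: K = (2.038, 0.283), RR gives ψ = 0.242, H_out = 6.630 kJ/mol
Linear interpolation between T = 345.0 (H_out = 6.630) and T = 346.4 (H_out = 7.379) on hF = 6.655 gives T ≈ 345.0 K, at which ψ = 0.24.

T = 345.0 K, V/F = 0.24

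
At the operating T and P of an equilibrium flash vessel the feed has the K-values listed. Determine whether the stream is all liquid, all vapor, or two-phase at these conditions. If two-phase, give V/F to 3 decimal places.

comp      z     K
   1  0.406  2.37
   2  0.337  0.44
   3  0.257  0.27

two-phase, V/F = 0.206

ΣzᵢKᵢ = 1.180; Σzᵢ/Kᵢ = 1.889.
Both exceed 1, so a two-phase solution exists.
Rachford–Rice: g(ψ) = Σ zᵢ(Kᵢ−1)/(1+ψ(Kᵢ−1)) = 0.
Iterate (Newton) starting at ψ = 0.5:
  ψ = 0.500: g = -0.2275, g' = -0.812 → ψ = 0.220
  ψ = 0.220: g = -0.0112, g' = -0.782 → ψ = 0.205
  ψ = 0.205: g = 0.0000, g' = -0.789 → ψ = 0.206
Converged at ψ = 0.206.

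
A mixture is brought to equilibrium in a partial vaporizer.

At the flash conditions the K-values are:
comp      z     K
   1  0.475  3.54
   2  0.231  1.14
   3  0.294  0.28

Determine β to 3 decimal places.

β = 0.736

Newton iteration, β⁰ = 0.5:
  β = 0.500: g = 0.2310, g' = -0.971 → β = 0.738
  β = 0.738: g = -0.0026, g' = -1.068 → β = 0.736
Converged at β = 0.736.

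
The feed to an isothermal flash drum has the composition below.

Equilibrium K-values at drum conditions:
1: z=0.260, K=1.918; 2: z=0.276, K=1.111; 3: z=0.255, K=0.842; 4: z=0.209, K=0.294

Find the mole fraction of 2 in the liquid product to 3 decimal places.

Let β = V/F and solve Σ zᵢ(Kᵢ−1)/(1+β(Kᵢ−1)) = 0.
Check two-phase: ΣzᵢKᵢ = 1.081 > 1 and Σzᵢ/Kᵢ = 1.398 > 1, so g(0) = 0.081 > 0 and g(1) = -0.398 < 0.
Iterate (Newton) starting at β = 0.5:
  β = 0.500: g = -0.0792, g' = -0.362 → β = 0.281
  β = 0.281: g = -0.0069, g' = -0.311 → β = 0.259
Converged at β = 0.259.
Compositions from xᵢ = zᵢ/(1+β(Kᵢ−1)), yᵢ = Kᵢxᵢ:
  1: x = 0.210, y = 0.403
  2: x = 0.268, y = 0.298
  3: x = 0.266, y = 0.224
  4: x = 0.256, y = 0.075

x_2 = 0.268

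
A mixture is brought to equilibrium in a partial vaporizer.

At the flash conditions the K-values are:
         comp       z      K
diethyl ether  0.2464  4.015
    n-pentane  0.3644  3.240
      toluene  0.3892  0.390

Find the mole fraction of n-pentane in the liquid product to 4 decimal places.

Rachford–Rice: g(ψ) = Σ zᵢ(Kᵢ−1)/(1+ψ(Kᵢ−1)) = 0.
g(0) = ΣzᵢKᵢ − 1 = 1.3217 and g(1) = 1 − Σzᵢ/Kᵢ = -0.1718, so a root lies in (0, 1).
Newton iteration, ψ⁰ = 0.5:
  ψ = 0.5000: g = 0.33970, g' = -1.0629 → ψ = 0.8196
  ψ = 0.8196: g = 0.02707, g' = -0.9924 → ψ = 0.8469
  ψ = 0.8469: g = -0.00030, g' = -1.0150 → ψ = 0.8466
Converged at ψ = 0.8466.
Compositions from xᵢ = zᵢ/(1+ψ(Kᵢ−1)), yᵢ = Kᵢxᵢ:
  diethyl ether: x = 0.0694, y = 0.2785
  n-pentane: x = 0.1258, y = 0.4076
  toluene: x = 0.8048, y = 0.3139

x_n-pentane = 0.1258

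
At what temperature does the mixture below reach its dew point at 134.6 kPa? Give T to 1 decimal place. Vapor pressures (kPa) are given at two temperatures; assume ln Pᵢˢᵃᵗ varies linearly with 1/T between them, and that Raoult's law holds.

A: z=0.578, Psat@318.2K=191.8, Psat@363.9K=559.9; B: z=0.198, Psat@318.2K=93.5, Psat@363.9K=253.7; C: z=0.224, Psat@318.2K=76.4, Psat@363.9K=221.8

Dew-point temperature: Σzᵢ·P/Pᵢˢᵃᵗ(T) = 1. Interpolate ln Pᵢˢᵃᵗ = aᵢ + bᵢ/T.
  T = 318.2 K: ΣzᵢP/Pᵢˢᵃᵗ = 1.0853
  T = 363.9 K: ΣzᵢP/Pᵢˢᵃᵗ = 0.3799
  T = 341.0 K: ΣzᵢP/Pᵢˢᵃᵗ = 0.6206
  T = 329.6 K: ΣzᵢP/Pᵢˢᵃᵗ = 0.8128
  T = 323.9 K: ΣzᵢP/Pᵢˢᵃᵗ = 0.9368
  T = 321.0 K: ΣzᵢP/Pᵢˢᵃᵗ = 1.0090
  T = 322.4 K: ΣzᵢP/Pᵢˢᵃᵗ = 0.9733
  T = 321.7 K: ΣzᵢP/Pᵢˢᵃᵗ = 0.9909
Interpolating between 321.0 K and 321.7 K gives T ≈ 321.3 K.

T = 321.3 K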